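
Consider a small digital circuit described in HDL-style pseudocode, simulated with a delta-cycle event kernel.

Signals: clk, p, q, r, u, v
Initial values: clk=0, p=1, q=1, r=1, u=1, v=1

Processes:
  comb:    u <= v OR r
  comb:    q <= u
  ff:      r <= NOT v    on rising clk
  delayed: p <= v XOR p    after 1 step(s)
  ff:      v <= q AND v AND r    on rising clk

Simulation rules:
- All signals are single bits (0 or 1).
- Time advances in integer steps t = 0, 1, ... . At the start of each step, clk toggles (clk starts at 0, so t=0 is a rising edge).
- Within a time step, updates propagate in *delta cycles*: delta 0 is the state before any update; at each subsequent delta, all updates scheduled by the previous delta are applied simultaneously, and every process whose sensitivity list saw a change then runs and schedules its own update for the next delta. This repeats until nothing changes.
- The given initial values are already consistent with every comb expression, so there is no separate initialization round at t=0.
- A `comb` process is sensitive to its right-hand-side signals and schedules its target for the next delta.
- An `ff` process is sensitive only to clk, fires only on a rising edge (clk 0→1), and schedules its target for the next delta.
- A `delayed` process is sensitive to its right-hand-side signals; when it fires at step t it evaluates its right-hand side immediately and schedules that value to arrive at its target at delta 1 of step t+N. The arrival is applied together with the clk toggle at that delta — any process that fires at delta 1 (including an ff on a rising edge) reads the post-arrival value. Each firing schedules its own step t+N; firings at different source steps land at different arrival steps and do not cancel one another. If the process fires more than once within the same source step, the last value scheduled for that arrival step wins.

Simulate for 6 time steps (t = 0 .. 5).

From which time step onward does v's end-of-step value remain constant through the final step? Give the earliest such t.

2

[bits: u,q,v,r,p,clk]
t=0: Δ0=111110 Δ1=111111 Δ2=111011 | 2Δ
t=1: Δ0=111011 Δ1=111010 | 1Δ
t=2: Δ0=111010 Δ1=111011 Δ2=110011 Δ3=010011 Δ4=000011 | 4Δ
t=3: Δ0=000011 Δ1=000010 | 1Δ
t=4: Δ0=000010 Δ1=000011 Δ2=000111 Δ3=100111 Δ4=110111 | 4Δ
t=5: Δ0=110111 Δ1=110110 | 1Δ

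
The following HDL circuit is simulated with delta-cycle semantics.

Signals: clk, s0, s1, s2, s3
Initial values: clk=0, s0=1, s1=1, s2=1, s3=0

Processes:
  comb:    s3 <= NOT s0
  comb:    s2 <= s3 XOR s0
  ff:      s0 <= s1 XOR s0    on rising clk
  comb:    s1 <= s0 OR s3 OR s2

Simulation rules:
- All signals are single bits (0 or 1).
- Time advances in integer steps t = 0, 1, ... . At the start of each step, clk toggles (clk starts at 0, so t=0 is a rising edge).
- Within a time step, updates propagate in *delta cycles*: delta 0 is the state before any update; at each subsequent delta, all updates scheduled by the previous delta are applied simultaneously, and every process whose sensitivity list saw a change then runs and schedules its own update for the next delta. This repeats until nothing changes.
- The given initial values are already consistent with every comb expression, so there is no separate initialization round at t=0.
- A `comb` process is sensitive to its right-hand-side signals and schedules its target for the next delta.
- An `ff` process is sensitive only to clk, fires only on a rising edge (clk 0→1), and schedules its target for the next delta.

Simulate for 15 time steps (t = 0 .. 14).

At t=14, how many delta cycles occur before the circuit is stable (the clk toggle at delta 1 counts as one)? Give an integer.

[bits: s0,s1,clk,s3,s2]
t=0: Δ0=11001 Δ1=11101 Δ2=01101 Δ3=01110 Δ4=01111 | 4Δ
t=1: Δ0=01111 Δ1=01011 | 1Δ
t=2: Δ0=01011 Δ1=01111 Δ2=11111 Δ3=11100 Δ4=11101 | 4Δ
t=3: Δ0=11101 Δ1=11001 | 1Δ
t=4: Δ0=11001 Δ1=11101 Δ2=01101 Δ3=01110 Δ4=01111 | 4Δ
t=5: Δ0=01111 Δ1=01011 | 1Δ
t=6: Δ0=01011 Δ1=01111 Δ2=11111 Δ3=11100 Δ4=11101 | 4Δ
t=7: Δ0=11101 Δ1=11001 | 1Δ
t=8: Δ0=11001 Δ1=11101 Δ2=01101 Δ3=01110 Δ4=01111 | 4Δ
t=9: Δ0=01111 Δ1=01011 | 1Δ
t=10: Δ0=01011 Δ1=01111 Δ2=11111 Δ3=11100 Δ4=11101 | 4Δ
t=11: Δ0=11101 Δ1=11001 | 1Δ
t=12: Δ0=11001 Δ1=11101 Δ2=01101 Δ3=01110 Δ4=01111 | 4Δ
t=13: Δ0=01111 Δ1=01011 | 1Δ
t=14: Δ0=01011 Δ1=01111 Δ2=11111 Δ3=11100 Δ4=11101 | 4Δ

4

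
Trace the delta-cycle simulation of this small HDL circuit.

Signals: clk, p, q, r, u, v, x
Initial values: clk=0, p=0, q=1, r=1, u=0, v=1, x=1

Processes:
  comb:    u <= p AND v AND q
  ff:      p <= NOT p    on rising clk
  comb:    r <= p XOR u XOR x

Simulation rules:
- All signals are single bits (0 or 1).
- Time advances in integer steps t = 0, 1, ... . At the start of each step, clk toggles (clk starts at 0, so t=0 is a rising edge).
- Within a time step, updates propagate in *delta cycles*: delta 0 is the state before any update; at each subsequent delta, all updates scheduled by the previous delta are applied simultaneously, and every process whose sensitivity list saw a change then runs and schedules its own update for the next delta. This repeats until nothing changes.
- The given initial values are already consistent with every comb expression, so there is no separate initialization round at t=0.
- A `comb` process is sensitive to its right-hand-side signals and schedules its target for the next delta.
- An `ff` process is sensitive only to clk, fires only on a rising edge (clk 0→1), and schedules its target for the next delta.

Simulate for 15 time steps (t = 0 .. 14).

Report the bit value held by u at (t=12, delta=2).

0

[bits: p,u,q,v,clk,x,r]
t=0: Δ0=0011011 Δ1=0011111 Δ2=1011111 Δ3=1111110 Δ4=1111111 | 4Δ
t=1: Δ0=1111111 Δ1=1111011 | 1Δ
t=2: Δ0=1111011 Δ1=1111111 Δ2=0111111 Δ3=0011110 Δ4=0011111 | 4Δ
t=3: Δ0=0011111 Δ1=0011011 | 1Δ
t=4: Δ0=0011011 Δ1=0011111 Δ2=1011111 Δ3=1111110 Δ4=1111111 | 4Δ
t=5: Δ0=1111111 Δ1=1111011 | 1Δ
t=6: Δ0=1111011 Δ1=1111111 Δ2=0111111 Δ3=0011110 Δ4=0011111 | 4Δ
t=7: Δ0=0011111 Δ1=0011011 | 1Δ
t=8: Δ0=0011011 Δ1=0011111 Δ2=1011111 Δ3=1111110 Δ4=1111111 | 4Δ
t=9: Δ0=1111111 Δ1=1111011 | 1Δ
t=10: Δ0=1111011 Δ1=1111111 Δ2=0111111 Δ3=0011110 Δ4=0011111 | 4Δ
t=11: Δ0=0011111 Δ1=0011011 | 1Δ
t=12: Δ0=0011011 Δ1=0011111 Δ2=1011111 Δ3=1111110 Δ4=1111111 | 4Δ
t=13: Δ0=1111111 Δ1=1111011 | 1Δ
t=14: Δ0=1111011 Δ1=1111111 Δ2=0111111 Δ3=0011110 Δ4=0011111 | 4Δ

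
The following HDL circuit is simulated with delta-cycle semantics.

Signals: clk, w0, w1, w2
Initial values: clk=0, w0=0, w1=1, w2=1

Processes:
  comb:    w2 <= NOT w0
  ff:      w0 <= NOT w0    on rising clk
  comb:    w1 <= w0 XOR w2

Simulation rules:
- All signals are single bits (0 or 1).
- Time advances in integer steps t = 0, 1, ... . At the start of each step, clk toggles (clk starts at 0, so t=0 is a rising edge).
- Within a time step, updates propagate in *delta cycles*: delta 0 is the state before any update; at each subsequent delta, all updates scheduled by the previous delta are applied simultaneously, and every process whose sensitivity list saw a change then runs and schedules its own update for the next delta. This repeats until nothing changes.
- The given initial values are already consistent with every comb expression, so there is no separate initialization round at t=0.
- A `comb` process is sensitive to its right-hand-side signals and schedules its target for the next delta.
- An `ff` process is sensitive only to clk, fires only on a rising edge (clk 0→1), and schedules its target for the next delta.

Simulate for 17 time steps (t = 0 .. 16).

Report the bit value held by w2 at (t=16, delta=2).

t=0 Δ0: w0=0 w1=1 clk=0 w2=1
  Δ1: clk:0→1
  Δ2: w0:0→1
  Δ3: w1:1→0, w2:1→0
  Δ4: w1:0→1
  (4Δ to stable)
t=1 Δ0: w0=1 w1=1 clk=1 w2=0
  Δ1: clk:1→0
  (1Δ to stable)
t=2 Δ0: w0=1 w1=1 clk=0 w2=0
  Δ1: clk:0→1
  Δ2: w0:1→0
  Δ3: w1:1→0, w2:0→1
  Δ4: w1:0→1
  (4Δ to stable)
t=3 Δ0: w0=0 w1=1 clk=1 w2=1
  Δ1: clk:1→0
  (1Δ to stable)
t=4 Δ0: w0=0 w1=1 clk=0 w2=1
  Δ1: clk:0→1
  Δ2: w0:0→1
  Δ3: w1:1→0, w2:1→0
  Δ4: w1:0→1
  (4Δ to stable)
t=5 Δ0: w0=1 w1=1 clk=1 w2=0
  Δ1: clk:1→0
  (1Δ to stable)
t=6 Δ0: w0=1 w1=1 clk=0 w2=0
  Δ1: clk:0→1
  Δ2: w0:1→0
  Δ3: w1:1→0, w2:0→1
  Δ4: w1:0→1
  (4Δ to stable)
t=7 Δ0: w0=0 w1=1 clk=1 w2=1
  Δ1: clk:1→0
  (1Δ to stable)
t=8 Δ0: w0=0 w1=1 clk=0 w2=1
  Δ1: clk:0→1
  Δ2: w0:0→1
  Δ3: w1:1→0, w2:1→0
  Δ4: w1:0→1
  (4Δ to stable)
t=9 Δ0: w0=1 w1=1 clk=1 w2=0
  Δ1: clk:1→0
  (1Δ to stable)
t=10 Δ0: w0=1 w1=1 clk=0 w2=0
  Δ1: clk:0→1
  Δ2: w0:1→0
  Δ3: w1:1→0, w2:0→1
  Δ4: w1:0→1
  (4Δ to stable)
t=11 Δ0: w0=0 w1=1 clk=1 w2=1
  Δ1: clk:1→0
  (1Δ to stable)
t=12 Δ0: w0=0 w1=1 clk=0 w2=1
  Δ1: clk:0→1
  Δ2: w0:0→1
  Δ3: w1:1→0, w2:1→0
  Δ4: w1:0→1
  (4Δ to stable)
t=13 Δ0: w0=1 w1=1 clk=1 w2=0
  Δ1: clk:1→0
  (1Δ to stable)
t=14 Δ0: w0=1 w1=1 clk=0 w2=0
  Δ1: clk:0→1
  Δ2: w0:1→0
  Δ3: w1:1→0, w2:0→1
  Δ4: w1:0→1
  (4Δ to stable)
t=15 Δ0: w0=0 w1=1 clk=1 w2=1
  Δ1: clk:1→0
  (1Δ to stable)
t=16 Δ0: w0=0 w1=1 clk=0 w2=1
  Δ1: clk:0→1
  Δ2: w0:0→1
  Δ3: w1:1→0, w2:1→0
  Δ4: w1:0→1
  (4Δ to stable)

1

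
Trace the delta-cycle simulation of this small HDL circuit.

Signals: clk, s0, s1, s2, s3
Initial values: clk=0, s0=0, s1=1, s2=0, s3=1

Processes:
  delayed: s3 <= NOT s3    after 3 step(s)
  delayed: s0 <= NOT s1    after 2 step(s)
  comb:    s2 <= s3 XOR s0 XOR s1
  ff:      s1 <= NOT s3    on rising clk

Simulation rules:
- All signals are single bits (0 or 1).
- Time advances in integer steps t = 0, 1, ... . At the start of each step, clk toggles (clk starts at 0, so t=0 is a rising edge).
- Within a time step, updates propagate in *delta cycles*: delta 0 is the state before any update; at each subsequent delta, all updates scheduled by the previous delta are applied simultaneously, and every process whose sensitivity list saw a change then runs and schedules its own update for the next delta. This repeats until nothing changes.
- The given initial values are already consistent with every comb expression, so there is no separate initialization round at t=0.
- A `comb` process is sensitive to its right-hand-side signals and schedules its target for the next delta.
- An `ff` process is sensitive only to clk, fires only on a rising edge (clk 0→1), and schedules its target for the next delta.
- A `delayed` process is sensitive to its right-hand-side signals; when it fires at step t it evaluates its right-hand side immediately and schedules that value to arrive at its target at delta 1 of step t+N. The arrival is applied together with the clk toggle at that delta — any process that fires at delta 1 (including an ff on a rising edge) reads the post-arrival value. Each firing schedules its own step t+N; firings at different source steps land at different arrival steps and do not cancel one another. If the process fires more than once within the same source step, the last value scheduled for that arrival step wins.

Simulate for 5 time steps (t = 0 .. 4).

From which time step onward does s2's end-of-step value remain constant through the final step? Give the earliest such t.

2

t=0 Δ0: s0=0 clk=0 s1=1 s2=0 s3=1
  Δ1: clk:0→1
  Δ2: s1:1→0
  Δ3: s2:0→1
  (3Δ to stable)
t=1 Δ0: s0=0 clk=1 s1=0 s2=1 s3=1
  Δ1: clk:1→0
  (1Δ to stable)
t=2 Δ0: s0=0 clk=0 s1=0 s2=1 s3=1
  Δ1: s0:0→1, clk:0→1
  Δ2: s2:1→0
  (2Δ to stable)
t=3 Δ0: s0=1 clk=1 s1=0 s2=0 s3=1
  Δ1: clk:1→0
  (1Δ to stable)
t=4 Δ0: s0=1 clk=0 s1=0 s2=0 s3=1
  Δ1: clk:0→1
  (1Δ to stable)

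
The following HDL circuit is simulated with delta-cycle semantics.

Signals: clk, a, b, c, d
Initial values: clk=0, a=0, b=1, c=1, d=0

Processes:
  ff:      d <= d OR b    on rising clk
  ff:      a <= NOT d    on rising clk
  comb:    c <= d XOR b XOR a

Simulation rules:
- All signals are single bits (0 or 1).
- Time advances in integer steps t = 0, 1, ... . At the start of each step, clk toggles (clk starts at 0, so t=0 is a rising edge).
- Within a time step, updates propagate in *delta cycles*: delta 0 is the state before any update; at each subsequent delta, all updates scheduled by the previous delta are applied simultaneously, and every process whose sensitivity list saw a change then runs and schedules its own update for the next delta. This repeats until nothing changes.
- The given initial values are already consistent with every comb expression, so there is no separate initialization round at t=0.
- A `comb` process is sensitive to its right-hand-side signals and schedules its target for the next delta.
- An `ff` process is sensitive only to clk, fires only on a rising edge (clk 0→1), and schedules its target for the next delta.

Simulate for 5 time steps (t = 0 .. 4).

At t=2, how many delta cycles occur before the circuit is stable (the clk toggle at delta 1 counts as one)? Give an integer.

3

[bits: a,b,d,c,clk]
t=0: Δ0=01010 Δ1=01011 Δ2=11111 | 2Δ
t=1: Δ0=11111 Δ1=11110 | 1Δ
t=2: Δ0=11110 Δ1=11111 Δ2=01111 Δ3=01101 | 3Δ
t=3: Δ0=01101 Δ1=01100 | 1Δ
t=4: Δ0=01100 Δ1=01101 | 1Δ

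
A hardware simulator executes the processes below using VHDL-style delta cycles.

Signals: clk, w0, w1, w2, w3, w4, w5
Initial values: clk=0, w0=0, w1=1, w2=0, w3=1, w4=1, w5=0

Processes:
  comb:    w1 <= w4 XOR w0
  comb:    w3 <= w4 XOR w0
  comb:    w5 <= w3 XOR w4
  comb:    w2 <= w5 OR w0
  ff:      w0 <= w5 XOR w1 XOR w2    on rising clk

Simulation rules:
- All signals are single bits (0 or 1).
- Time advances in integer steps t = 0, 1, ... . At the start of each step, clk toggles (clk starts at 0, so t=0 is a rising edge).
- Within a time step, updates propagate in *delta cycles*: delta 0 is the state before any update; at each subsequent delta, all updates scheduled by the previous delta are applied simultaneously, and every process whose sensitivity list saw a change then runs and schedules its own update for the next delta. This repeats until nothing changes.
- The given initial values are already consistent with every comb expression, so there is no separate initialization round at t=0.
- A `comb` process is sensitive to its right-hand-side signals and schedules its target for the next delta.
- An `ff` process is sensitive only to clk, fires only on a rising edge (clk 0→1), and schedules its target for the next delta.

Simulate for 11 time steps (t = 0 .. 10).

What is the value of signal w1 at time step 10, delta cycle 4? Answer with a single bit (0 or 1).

1

t0.Δ0 w5=0 w0=0 w2=0 w3=1 w1=1 w4=1 clk=0
t0.Δ1 w5=0 w0=0 w2=0 w3=1 w1=1 w4=1 clk=1
t0.Δ2 w5=0 w0=1 w2=0 w3=1 w1=1 w4=1 clk=1
t0.Δ3 w5=0 w0=1 w2=1 w3=0 w1=0 w4=1 clk=1
t0.Δ4 w5=1 w0=1 w2=1 w3=0 w1=0 w4=1 clk=1
t1.Δ0 w5=1 w0=1 w2=1 w3=0 w1=0 w4=1 clk=1
t1.Δ1 w5=1 w0=1 w2=1 w3=0 w1=0 w4=1 clk=0
t2.Δ0 w5=1 w0=1 w2=1 w3=0 w1=0 w4=1 clk=0
t2.Δ1 w5=1 w0=1 w2=1 w3=0 w1=0 w4=1 clk=1
t2.Δ2 w5=1 w0=0 w2=1 w3=0 w1=0 w4=1 clk=1
t2.Δ3 w5=1 w0=0 w2=1 w3=1 w1=1 w4=1 clk=1
t2.Δ4 w5=0 w0=0 w2=1 w3=1 w1=1 w4=1 clk=1
t2.Δ5 w5=0 w0=0 w2=0 w3=1 w1=1 w4=1 clk=1
t3.Δ0 w5=0 w0=0 w2=0 w3=1 w1=1 w4=1 clk=1
t3.Δ1 w5=0 w0=0 w2=0 w3=1 w1=1 w4=1 clk=0
t4.Δ0 w5=0 w0=0 w2=0 w3=1 w1=1 w4=1 clk=0
t4.Δ1 w5=0 w0=0 w2=0 w3=1 w1=1 w4=1 clk=1
t4.Δ2 w5=0 w0=1 w2=0 w3=1 w1=1 w4=1 clk=1
t4.Δ3 w5=0 w0=1 w2=1 w3=0 w1=0 w4=1 clk=1
t4.Δ4 w5=1 w0=1 w2=1 w3=0 w1=0 w4=1 clk=1
t5.Δ0 w5=1 w0=1 w2=1 w3=0 w1=0 w4=1 clk=1
t5.Δ1 w5=1 w0=1 w2=1 w3=0 w1=0 w4=1 clk=0
t6.Δ0 w5=1 w0=1 w2=1 w3=0 w1=0 w4=1 clk=0
t6.Δ1 w5=1 w0=1 w2=1 w3=0 w1=0 w4=1 clk=1
t6.Δ2 w5=1 w0=0 w2=1 w3=0 w1=0 w4=1 clk=1
t6.Δ3 w5=1 w0=0 w2=1 w3=1 w1=1 w4=1 clk=1
t6.Δ4 w5=0 w0=0 w2=1 w3=1 w1=1 w4=1 clk=1
t6.Δ5 w5=0 w0=0 w2=0 w3=1 w1=1 w4=1 clk=1
t7.Δ0 w5=0 w0=0 w2=0 w3=1 w1=1 w4=1 clk=1
t7.Δ1 w5=0 w0=0 w2=0 w3=1 w1=1 w4=1 clk=0
t8.Δ0 w5=0 w0=0 w2=0 w3=1 w1=1 w4=1 clk=0
t8.Δ1 w5=0 w0=0 w2=0 w3=1 w1=1 w4=1 clk=1
t8.Δ2 w5=0 w0=1 w2=0 w3=1 w1=1 w4=1 clk=1
t8.Δ3 w5=0 w0=1 w2=1 w3=0 w1=0 w4=1 clk=1
t8.Δ4 w5=1 w0=1 w2=1 w3=0 w1=0 w4=1 clk=1
t9.Δ0 w5=1 w0=1 w2=1 w3=0 w1=0 w4=1 clk=1
t9.Δ1 w5=1 w0=1 w2=1 w3=0 w1=0 w4=1 clk=0
t10.Δ0 w5=1 w0=1 w2=1 w3=0 w1=0 w4=1 clk=0
t10.Δ1 w5=1 w0=1 w2=1 w3=0 w1=0 w4=1 clk=1
t10.Δ2 w5=1 w0=0 w2=1 w3=0 w1=0 w4=1 clk=1
t10.Δ3 w5=1 w0=0 w2=1 w3=1 w1=1 w4=1 clk=1
t10.Δ4 w5=0 w0=0 w2=1 w3=1 w1=1 w4=1 clk=1
t10.Δ5 w5=0 w0=0 w2=0 w3=1 w1=1 w4=1 clk=1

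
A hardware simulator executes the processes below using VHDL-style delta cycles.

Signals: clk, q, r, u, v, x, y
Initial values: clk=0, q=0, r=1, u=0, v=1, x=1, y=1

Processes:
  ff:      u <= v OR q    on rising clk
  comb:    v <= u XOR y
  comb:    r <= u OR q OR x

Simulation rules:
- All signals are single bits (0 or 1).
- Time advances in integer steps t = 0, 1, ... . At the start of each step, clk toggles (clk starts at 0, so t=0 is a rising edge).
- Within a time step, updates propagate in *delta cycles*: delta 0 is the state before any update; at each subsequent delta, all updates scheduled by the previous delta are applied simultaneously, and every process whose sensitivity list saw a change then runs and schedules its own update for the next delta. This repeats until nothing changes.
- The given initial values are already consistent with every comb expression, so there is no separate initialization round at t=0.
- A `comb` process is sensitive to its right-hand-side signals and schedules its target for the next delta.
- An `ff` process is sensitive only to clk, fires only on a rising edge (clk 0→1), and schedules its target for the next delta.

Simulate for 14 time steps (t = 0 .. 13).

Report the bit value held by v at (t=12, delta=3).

0

[bits: v,u,q,clk,r,y,x]
t=0: Δ0=1000111 Δ1=1001111 Δ2=1101111 Δ3=0101111 | 3Δ
t=1: Δ0=0101111 Δ1=0100111 | 1Δ
t=2: Δ0=0100111 Δ1=0101111 Δ2=0001111 Δ3=1001111 | 3Δ
t=3: Δ0=1001111 Δ1=1000111 | 1Δ
t=4: Δ0=1000111 Δ1=1001111 Δ2=1101111 Δ3=0101111 | 3Δ
t=5: Δ0=0101111 Δ1=0100111 | 1Δ
t=6: Δ0=0100111 Δ1=0101111 Δ2=0001111 Δ3=1001111 | 3Δ
t=7: Δ0=1001111 Δ1=1000111 | 1Δ
t=8: Δ0=1000111 Δ1=1001111 Δ2=1101111 Δ3=0101111 | 3Δ
t=9: Δ0=0101111 Δ1=0100111 | 1Δ
t=10: Δ0=0100111 Δ1=0101111 Δ2=0001111 Δ3=1001111 | 3Δ
t=11: Δ0=1001111 Δ1=1000111 | 1Δ
t=12: Δ0=1000111 Δ1=1001111 Δ2=1101111 Δ3=0101111 | 3Δ
t=13: Δ0=0101111 Δ1=0100111 | 1Δ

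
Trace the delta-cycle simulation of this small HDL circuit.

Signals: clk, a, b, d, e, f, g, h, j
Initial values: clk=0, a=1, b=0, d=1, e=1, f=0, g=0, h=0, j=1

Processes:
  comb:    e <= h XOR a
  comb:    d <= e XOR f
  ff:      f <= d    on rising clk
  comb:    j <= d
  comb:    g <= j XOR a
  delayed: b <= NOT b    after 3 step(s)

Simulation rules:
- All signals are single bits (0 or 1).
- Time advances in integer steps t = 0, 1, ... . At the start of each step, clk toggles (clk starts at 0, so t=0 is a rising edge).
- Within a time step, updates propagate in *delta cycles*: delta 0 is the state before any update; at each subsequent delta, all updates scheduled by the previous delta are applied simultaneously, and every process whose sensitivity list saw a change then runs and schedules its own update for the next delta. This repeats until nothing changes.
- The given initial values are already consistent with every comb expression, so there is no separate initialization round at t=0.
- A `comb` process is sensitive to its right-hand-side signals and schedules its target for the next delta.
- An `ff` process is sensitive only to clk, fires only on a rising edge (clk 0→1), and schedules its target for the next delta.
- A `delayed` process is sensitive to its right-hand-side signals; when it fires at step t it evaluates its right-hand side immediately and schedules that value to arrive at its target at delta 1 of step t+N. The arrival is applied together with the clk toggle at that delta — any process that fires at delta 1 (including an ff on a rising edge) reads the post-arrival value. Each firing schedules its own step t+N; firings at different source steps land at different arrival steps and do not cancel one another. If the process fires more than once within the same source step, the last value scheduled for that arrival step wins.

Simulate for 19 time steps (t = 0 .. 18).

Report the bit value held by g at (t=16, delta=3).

t0.Δ0 b=0 g=0 j=1 f=0 a=1 h=0 e=1 d=1 clk=0
t0.Δ1 b=0 g=0 j=1 f=0 a=1 h=0 e=1 d=1 clk=1
t0.Δ2 b=0 g=0 j=1 f=1 a=1 h=0 e=1 d=1 clk=1
t0.Δ3 b=0 g=0 j=1 f=1 a=1 h=0 e=1 d=0 clk=1
t0.Δ4 b=0 g=0 j=0 f=1 a=1 h=0 e=1 d=0 clk=1
t0.Δ5 b=0 g=1 j=0 f=1 a=1 h=0 e=1 d=0 clk=1
t1.Δ0 b=0 g=1 j=0 f=1 a=1 h=0 e=1 d=0 clk=1
t1.Δ1 b=0 g=1 j=0 f=1 a=1 h=0 e=1 d=0 clk=0
t2.Δ0 b=0 g=1 j=0 f=1 a=1 h=0 e=1 d=0 clk=0
t2.Δ1 b=0 g=1 j=0 f=1 a=1 h=0 e=1 d=0 clk=1
t2.Δ2 b=0 g=1 j=0 f=0 a=1 h=0 e=1 d=0 clk=1
t2.Δ3 b=0 g=1 j=0 f=0 a=1 h=0 e=1 d=1 clk=1
t2.Δ4 b=0 g=1 j=1 f=0 a=1 h=0 e=1 d=1 clk=1
t2.Δ5 b=0 g=0 j=1 f=0 a=1 h=0 e=1 d=1 clk=1
t3.Δ0 b=0 g=0 j=1 f=0 a=1 h=0 e=1 d=1 clk=1
t3.Δ1 b=0 g=0 j=1 f=0 a=1 h=0 e=1 d=1 clk=0
t4.Δ0 b=0 g=0 j=1 f=0 a=1 h=0 e=1 d=1 clk=0
t4.Δ1 b=0 g=0 j=1 f=0 a=1 h=0 e=1 d=1 clk=1
t4.Δ2 b=0 g=0 j=1 f=1 a=1 h=0 e=1 d=1 clk=1
t4.Δ3 b=0 g=0 j=1 f=1 a=1 h=0 e=1 d=0 clk=1
t4.Δ4 b=0 g=0 j=0 f=1 a=1 h=0 e=1 d=0 clk=1
t4.Δ5 b=0 g=1 j=0 f=1 a=1 h=0 e=1 d=0 clk=1
t5.Δ0 b=0 g=1 j=0 f=1 a=1 h=0 e=1 d=0 clk=1
t5.Δ1 b=0 g=1 j=0 f=1 a=1 h=0 e=1 d=0 clk=0
t6.Δ0 b=0 g=1 j=0 f=1 a=1 h=0 e=1 d=0 clk=0
t6.Δ1 b=0 g=1 j=0 f=1 a=1 h=0 e=1 d=0 clk=1
t6.Δ2 b=0 g=1 j=0 f=0 a=1 h=0 e=1 d=0 clk=1
t6.Δ3 b=0 g=1 j=0 f=0 a=1 h=0 e=1 d=1 clk=1
t6.Δ4 b=0 g=1 j=1 f=0 a=1 h=0 e=1 d=1 clk=1
t6.Δ5 b=0 g=0 j=1 f=0 a=1 h=0 e=1 d=1 clk=1
t7.Δ0 b=0 g=0 j=1 f=0 a=1 h=0 e=1 d=1 clk=1
t7.Δ1 b=0 g=0 j=1 f=0 a=1 h=0 e=1 d=1 clk=0
t8.Δ0 b=0 g=0 j=1 f=0 a=1 h=0 e=1 d=1 clk=0
t8.Δ1 b=0 g=0 j=1 f=0 a=1 h=0 e=1 d=1 clk=1
t8.Δ2 b=0 g=0 j=1 f=1 a=1 h=0 e=1 d=1 clk=1
t8.Δ3 b=0 g=0 j=1 f=1 a=1 h=0 e=1 d=0 clk=1
t8.Δ4 b=0 g=0 j=0 f=1 a=1 h=0 e=1 d=0 clk=1
t8.Δ5 b=0 g=1 j=0 f=1 a=1 h=0 e=1 d=0 clk=1
t9.Δ0 b=0 g=1 j=0 f=1 a=1 h=0 e=1 d=0 clk=1
t9.Δ1 b=0 g=1 j=0 f=1 a=1 h=0 e=1 d=0 clk=0
t10.Δ0 b=0 g=1 j=0 f=1 a=1 h=0 e=1 d=0 clk=0
t10.Δ1 b=0 g=1 j=0 f=1 a=1 h=0 e=1 d=0 clk=1
t10.Δ2 b=0 g=1 j=0 f=0 a=1 h=0 e=1 d=0 clk=1
t10.Δ3 b=0 g=1 j=0 f=0 a=1 h=0 e=1 d=1 clk=1
t10.Δ4 b=0 g=1 j=1 f=0 a=1 h=0 e=1 d=1 clk=1
t10.Δ5 b=0 g=0 j=1 f=0 a=1 h=0 e=1 d=1 clk=1
t11.Δ0 b=0 g=0 j=1 f=0 a=1 h=0 e=1 d=1 clk=1
t11.Δ1 b=0 g=0 j=1 f=0 a=1 h=0 e=1 d=1 clk=0
t12.Δ0 b=0 g=0 j=1 f=0 a=1 h=0 e=1 d=1 clk=0
t12.Δ1 b=0 g=0 j=1 f=0 a=1 h=0 e=1 d=1 clk=1
t12.Δ2 b=0 g=0 j=1 f=1 a=1 h=0 e=1 d=1 clk=1
t12.Δ3 b=0 g=0 j=1 f=1 a=1 h=0 e=1 d=0 clk=1
t12.Δ4 b=0 g=0 j=0 f=1 a=1 h=0 e=1 d=0 clk=1
t12.Δ5 b=0 g=1 j=0 f=1 a=1 h=0 e=1 d=0 clk=1
t13.Δ0 b=0 g=1 j=0 f=1 a=1 h=0 e=1 d=0 clk=1
t13.Δ1 b=0 g=1 j=0 f=1 a=1 h=0 e=1 d=0 clk=0
t14.Δ0 b=0 g=1 j=0 f=1 a=1 h=0 e=1 d=0 clk=0
t14.Δ1 b=0 g=1 j=0 f=1 a=1 h=0 e=1 d=0 clk=1
t14.Δ2 b=0 g=1 j=0 f=0 a=1 h=0 e=1 d=0 clk=1
t14.Δ3 b=0 g=1 j=0 f=0 a=1 h=0 e=1 d=1 clk=1
t14.Δ4 b=0 g=1 j=1 f=0 a=1 h=0 e=1 d=1 clk=1
t14.Δ5 b=0 g=0 j=1 f=0 a=1 h=0 e=1 d=1 clk=1
t15.Δ0 b=0 g=0 j=1 f=0 a=1 h=0 e=1 d=1 clk=1
t15.Δ1 b=0 g=0 j=1 f=0 a=1 h=0 e=1 d=1 clk=0
t16.Δ0 b=0 g=0 j=1 f=0 a=1 h=0 e=1 d=1 clk=0
t16.Δ1 b=0 g=0 j=1 f=0 a=1 h=0 e=1 d=1 clk=1
t16.Δ2 b=0 g=0 j=1 f=1 a=1 h=0 e=1 d=1 clk=1
t16.Δ3 b=0 g=0 j=1 f=1 a=1 h=0 e=1 d=0 clk=1
t16.Δ4 b=0 g=0 j=0 f=1 a=1 h=0 e=1 d=0 clk=1
t16.Δ5 b=0 g=1 j=0 f=1 a=1 h=0 e=1 d=0 clk=1
t17.Δ0 b=0 g=1 j=0 f=1 a=1 h=0 e=1 d=0 clk=1
t17.Δ1 b=0 g=1 j=0 f=1 a=1 h=0 e=1 d=0 clk=0
t18.Δ0 b=0 g=1 j=0 f=1 a=1 h=0 e=1 d=0 clk=0
t18.Δ1 b=0 g=1 j=0 f=1 a=1 h=0 e=1 d=0 clk=1
t18.Δ2 b=0 g=1 j=0 f=0 a=1 h=0 e=1 d=0 clk=1
t18.Δ3 b=0 g=1 j=0 f=0 a=1 h=0 e=1 d=1 clk=1
t18.Δ4 b=0 g=1 j=1 f=0 a=1 h=0 e=1 d=1 clk=1
t18.Δ5 b=0 g=0 j=1 f=0 a=1 h=0 e=1 d=1 clk=1

0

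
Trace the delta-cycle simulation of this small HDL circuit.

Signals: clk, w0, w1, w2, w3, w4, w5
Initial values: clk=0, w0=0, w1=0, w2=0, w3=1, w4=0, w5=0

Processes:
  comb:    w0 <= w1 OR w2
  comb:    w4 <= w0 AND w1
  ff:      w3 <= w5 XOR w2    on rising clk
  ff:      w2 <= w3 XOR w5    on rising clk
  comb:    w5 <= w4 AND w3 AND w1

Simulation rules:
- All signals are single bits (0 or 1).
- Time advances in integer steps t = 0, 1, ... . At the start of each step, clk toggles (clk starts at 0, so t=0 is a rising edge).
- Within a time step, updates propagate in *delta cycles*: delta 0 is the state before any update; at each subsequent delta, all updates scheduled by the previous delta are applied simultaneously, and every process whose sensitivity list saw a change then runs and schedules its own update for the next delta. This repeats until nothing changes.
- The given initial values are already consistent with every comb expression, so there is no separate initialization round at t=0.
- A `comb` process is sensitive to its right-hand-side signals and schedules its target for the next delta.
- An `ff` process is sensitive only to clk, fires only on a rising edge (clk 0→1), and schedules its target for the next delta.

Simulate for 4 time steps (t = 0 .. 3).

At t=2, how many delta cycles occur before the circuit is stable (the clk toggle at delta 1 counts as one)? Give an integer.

t0.Δ0 w0=0 w1=0 w5=0 w4=0 w3=1 w2=0 clk=0
t0.Δ1 w0=0 w1=0 w5=0 w4=0 w3=1 w2=0 clk=1
t0.Δ2 w0=0 w1=0 w5=0 w4=0 w3=0 w2=1 clk=1
t0.Δ3 w0=1 w1=0 w5=0 w4=0 w3=0 w2=1 clk=1
t1.Δ0 w0=1 w1=0 w5=0 w4=0 w3=0 w2=1 clk=1
t1.Δ1 w0=1 w1=0 w5=0 w4=0 w3=0 w2=1 clk=0
t2.Δ0 w0=1 w1=0 w5=0 w4=0 w3=0 w2=1 clk=0
t2.Δ1 w0=1 w1=0 w5=0 w4=0 w3=0 w2=1 clk=1
t2.Δ2 w0=1 w1=0 w5=0 w4=0 w3=1 w2=0 clk=1
t2.Δ3 w0=0 w1=0 w5=0 w4=0 w3=1 w2=0 clk=1
t3.Δ0 w0=0 w1=0 w5=0 w4=0 w3=1 w2=0 clk=1
t3.Δ1 w0=0 w1=0 w5=0 w4=0 w3=1 w2=0 clk=0

3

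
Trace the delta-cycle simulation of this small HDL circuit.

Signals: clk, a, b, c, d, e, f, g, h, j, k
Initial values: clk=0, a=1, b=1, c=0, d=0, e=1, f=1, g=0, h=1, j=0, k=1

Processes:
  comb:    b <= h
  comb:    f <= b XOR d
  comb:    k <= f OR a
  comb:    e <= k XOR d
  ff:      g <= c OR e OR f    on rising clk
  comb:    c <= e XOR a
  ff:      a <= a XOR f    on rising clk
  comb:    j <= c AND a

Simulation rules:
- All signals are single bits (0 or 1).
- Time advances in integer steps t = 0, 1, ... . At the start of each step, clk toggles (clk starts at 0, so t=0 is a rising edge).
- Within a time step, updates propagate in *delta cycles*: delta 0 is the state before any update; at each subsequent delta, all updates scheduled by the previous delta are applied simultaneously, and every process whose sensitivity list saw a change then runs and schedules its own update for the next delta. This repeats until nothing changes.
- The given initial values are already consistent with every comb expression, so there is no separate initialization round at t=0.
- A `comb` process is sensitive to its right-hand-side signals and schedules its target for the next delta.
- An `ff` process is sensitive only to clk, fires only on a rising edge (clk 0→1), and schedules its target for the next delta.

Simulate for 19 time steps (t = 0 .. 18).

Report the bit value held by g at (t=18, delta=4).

1

t=0 Δ0: b=1 g=0 h=1 j=0 f=1 c=0 d=0 clk=0 a=1 e=1 k=1
  Δ1: clk:0→1
  Δ2: g:0→1, a:1→0
  Δ3: c:0→1
  (3Δ to stable)
t=1 Δ0: b=1 g=1 h=1 j=0 f=1 c=1 d=0 clk=1 a=0 e=1 k=1
  Δ1: clk:1→0
  (1Δ to stable)
t=2 Δ0: b=1 g=1 h=1 j=0 f=1 c=1 d=0 clk=0 a=0 e=1 k=1
  Δ1: clk:0→1
  Δ2: a:0→1
  Δ3: j:0→1, c:1→0
  Δ4: j:1→0
  (4Δ to stable)
t=3 Δ0: b=1 g=1 h=1 j=0 f=1 c=0 d=0 clk=1 a=1 e=1 k=1
  Δ1: clk:1→0
  (1Δ to stable)
t=4 Δ0: b=1 g=1 h=1 j=0 f=1 c=0 d=0 clk=0 a=1 e=1 k=1
  Δ1: clk:0→1
  Δ2: a:1→0
  Δ3: c:0→1
  (3Δ to stable)
t=5 Δ0: b=1 g=1 h=1 j=0 f=1 c=1 d=0 clk=1 a=0 e=1 k=1
  Δ1: clk:1→0
  (1Δ to stable)
t=6 Δ0: b=1 g=1 h=1 j=0 f=1 c=1 d=0 clk=0 a=0 e=1 k=1
  Δ1: clk:0→1
  Δ2: a:0→1
  Δ3: j:0→1, c:1→0
  Δ4: j:1→0
  (4Δ to stable)
t=7 Δ0: b=1 g=1 h=1 j=0 f=1 c=0 d=0 clk=1 a=1 e=1 k=1
  Δ1: clk:1→0
  (1Δ to stable)
t=8 Δ0: b=1 g=1 h=1 j=0 f=1 c=0 d=0 clk=0 a=1 e=1 k=1
  Δ1: clk:0→1
  Δ2: a:1→0
  Δ3: c:0→1
  (3Δ to stable)
t=9 Δ0: b=1 g=1 h=1 j=0 f=1 c=1 d=0 clk=1 a=0 e=1 k=1
  Δ1: clk:1→0
  (1Δ to stable)
t=10 Δ0: b=1 g=1 h=1 j=0 f=1 c=1 d=0 clk=0 a=0 e=1 k=1
  Δ1: clk:0→1
  Δ2: a:0→1
  Δ3: j:0→1, c:1→0
  Δ4: j:1→0
  (4Δ to stable)
t=11 Δ0: b=1 g=1 h=1 j=0 f=1 c=0 d=0 clk=1 a=1 e=1 k=1
  Δ1: clk:1→0
  (1Δ to stable)
t=12 Δ0: b=1 g=1 h=1 j=0 f=1 c=0 d=0 clk=0 a=1 e=1 k=1
  Δ1: clk:0→1
  Δ2: a:1→0
  Δ3: c:0→1
  (3Δ to stable)
t=13 Δ0: b=1 g=1 h=1 j=0 f=1 c=1 d=0 clk=1 a=0 e=1 k=1
  Δ1: clk:1→0
  (1Δ to stable)
t=14 Δ0: b=1 g=1 h=1 j=0 f=1 c=1 d=0 clk=0 a=0 e=1 k=1
  Δ1: clk:0→1
  Δ2: a:0→1
  Δ3: j:0→1, c:1→0
  Δ4: j:1→0
  (4Δ to stable)
t=15 Δ0: b=1 g=1 h=1 j=0 f=1 c=0 d=0 clk=1 a=1 e=1 k=1
  Δ1: clk:1→0
  (1Δ to stable)
t=16 Δ0: b=1 g=1 h=1 j=0 f=1 c=0 d=0 clk=0 a=1 e=1 k=1
  Δ1: clk:0→1
  Δ2: a:1→0
  Δ3: c:0→1
  (3Δ to stable)
t=17 Δ0: b=1 g=1 h=1 j=0 f=1 c=1 d=0 clk=1 a=0 e=1 k=1
  Δ1: clk:1→0
  (1Δ to stable)
t=18 Δ0: b=1 g=1 h=1 j=0 f=1 c=1 d=0 clk=0 a=0 e=1 k=1
  Δ1: clk:0→1
  Δ2: a:0→1
  Δ3: j:0→1, c:1→0
  Δ4: j:1→0
  (4Δ to stable)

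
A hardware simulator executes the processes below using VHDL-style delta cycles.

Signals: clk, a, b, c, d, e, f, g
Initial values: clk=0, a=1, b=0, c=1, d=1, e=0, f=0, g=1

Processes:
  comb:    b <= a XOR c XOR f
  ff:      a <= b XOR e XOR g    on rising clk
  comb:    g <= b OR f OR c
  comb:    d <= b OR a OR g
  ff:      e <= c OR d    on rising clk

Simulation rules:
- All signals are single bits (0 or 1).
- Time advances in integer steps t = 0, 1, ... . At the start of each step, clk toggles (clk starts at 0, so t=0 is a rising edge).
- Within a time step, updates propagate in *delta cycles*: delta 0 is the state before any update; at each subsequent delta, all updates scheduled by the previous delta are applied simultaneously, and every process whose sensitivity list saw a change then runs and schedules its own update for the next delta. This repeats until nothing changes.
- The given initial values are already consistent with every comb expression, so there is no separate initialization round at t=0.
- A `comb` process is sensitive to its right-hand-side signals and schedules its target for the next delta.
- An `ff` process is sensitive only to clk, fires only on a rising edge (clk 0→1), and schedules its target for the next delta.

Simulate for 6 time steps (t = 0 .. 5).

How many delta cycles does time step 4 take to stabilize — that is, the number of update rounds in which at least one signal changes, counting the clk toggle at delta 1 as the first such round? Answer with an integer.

3

[bits: a,g,f,clk,b,c,d,e]
t=0: Δ0=11000110 Δ1=11010110 Δ2=11010111 | 2Δ
t=1: Δ0=11010111 Δ1=11000111 | 1Δ
t=2: Δ0=11000111 Δ1=11010111 Δ2=01010111 Δ3=01011111 | 3Δ
t=3: Δ0=01011111 Δ1=01001111 | 1Δ
t=4: Δ0=01001111 Δ1=01011111 Δ2=11011111 Δ3=11010111 | 3Δ
t=5: Δ0=11010111 Δ1=11000111 | 1Δ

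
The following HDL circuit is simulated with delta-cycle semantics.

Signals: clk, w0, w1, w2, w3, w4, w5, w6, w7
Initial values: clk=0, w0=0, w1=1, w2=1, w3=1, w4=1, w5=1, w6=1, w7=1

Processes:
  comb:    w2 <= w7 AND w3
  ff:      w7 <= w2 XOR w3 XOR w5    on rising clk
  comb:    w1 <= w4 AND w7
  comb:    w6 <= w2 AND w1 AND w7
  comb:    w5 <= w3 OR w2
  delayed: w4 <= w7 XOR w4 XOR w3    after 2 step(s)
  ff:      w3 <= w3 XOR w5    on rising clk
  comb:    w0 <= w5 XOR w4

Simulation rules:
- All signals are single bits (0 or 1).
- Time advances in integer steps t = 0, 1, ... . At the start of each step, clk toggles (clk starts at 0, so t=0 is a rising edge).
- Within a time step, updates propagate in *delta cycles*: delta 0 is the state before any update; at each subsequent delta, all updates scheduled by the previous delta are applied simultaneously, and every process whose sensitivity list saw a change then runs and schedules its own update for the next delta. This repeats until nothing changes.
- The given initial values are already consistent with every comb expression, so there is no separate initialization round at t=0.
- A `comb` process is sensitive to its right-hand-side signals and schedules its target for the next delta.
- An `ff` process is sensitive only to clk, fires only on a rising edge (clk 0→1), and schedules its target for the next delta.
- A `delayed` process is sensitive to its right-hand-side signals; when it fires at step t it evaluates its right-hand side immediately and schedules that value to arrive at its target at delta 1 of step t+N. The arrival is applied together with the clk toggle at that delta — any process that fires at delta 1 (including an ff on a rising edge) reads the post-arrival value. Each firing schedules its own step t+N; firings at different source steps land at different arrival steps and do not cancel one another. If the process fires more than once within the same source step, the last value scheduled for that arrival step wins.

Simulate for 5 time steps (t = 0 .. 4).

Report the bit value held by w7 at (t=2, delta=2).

t0.Δ0 w2=1 w7=1 w3=1 w1=1 w0=0 w5=1 clk=0 w4=1 w6=1
t0.Δ1 w2=1 w7=1 w3=1 w1=1 w0=0 w5=1 clk=1 w4=1 w6=1
t0.Δ2 w2=1 w7=1 w3=0 w1=1 w0=0 w5=1 clk=1 w4=1 w6=1
t0.Δ3 w2=0 w7=1 w3=0 w1=1 w0=0 w5=1 clk=1 w4=1 w6=1
t0.Δ4 w2=0 w7=1 w3=0 w1=1 w0=0 w5=0 clk=1 w4=1 w6=0
t0.Δ5 w2=0 w7=1 w3=0 w1=1 w0=1 w5=0 clk=1 w4=1 w6=0
t1.Δ0 w2=0 w7=1 w3=0 w1=1 w0=1 w5=0 clk=1 w4=1 w6=0
t1.Δ1 w2=0 w7=1 w3=0 w1=1 w0=1 w5=0 clk=0 w4=1 w6=0
t2.Δ0 w2=0 w7=1 w3=0 w1=1 w0=1 w5=0 clk=0 w4=1 w6=0
t2.Δ1 w2=0 w7=1 w3=0 w1=1 w0=1 w5=0 clk=1 w4=0 w6=0
t2.Δ2 w2=0 w7=0 w3=0 w1=0 w0=0 w5=0 clk=1 w4=0 w6=0
t3.Δ0 w2=0 w7=0 w3=0 w1=0 w0=0 w5=0 clk=1 w4=0 w6=0
t3.Δ1 w2=0 w7=0 w3=0 w1=0 w0=0 w5=0 clk=0 w4=0 w6=0
t4.Δ0 w2=0 w7=0 w3=0 w1=0 w0=0 w5=0 clk=0 w4=0 w6=0
t4.Δ1 w2=0 w7=0 w3=0 w1=0 w0=0 w5=0 clk=1 w4=0 w6=0

0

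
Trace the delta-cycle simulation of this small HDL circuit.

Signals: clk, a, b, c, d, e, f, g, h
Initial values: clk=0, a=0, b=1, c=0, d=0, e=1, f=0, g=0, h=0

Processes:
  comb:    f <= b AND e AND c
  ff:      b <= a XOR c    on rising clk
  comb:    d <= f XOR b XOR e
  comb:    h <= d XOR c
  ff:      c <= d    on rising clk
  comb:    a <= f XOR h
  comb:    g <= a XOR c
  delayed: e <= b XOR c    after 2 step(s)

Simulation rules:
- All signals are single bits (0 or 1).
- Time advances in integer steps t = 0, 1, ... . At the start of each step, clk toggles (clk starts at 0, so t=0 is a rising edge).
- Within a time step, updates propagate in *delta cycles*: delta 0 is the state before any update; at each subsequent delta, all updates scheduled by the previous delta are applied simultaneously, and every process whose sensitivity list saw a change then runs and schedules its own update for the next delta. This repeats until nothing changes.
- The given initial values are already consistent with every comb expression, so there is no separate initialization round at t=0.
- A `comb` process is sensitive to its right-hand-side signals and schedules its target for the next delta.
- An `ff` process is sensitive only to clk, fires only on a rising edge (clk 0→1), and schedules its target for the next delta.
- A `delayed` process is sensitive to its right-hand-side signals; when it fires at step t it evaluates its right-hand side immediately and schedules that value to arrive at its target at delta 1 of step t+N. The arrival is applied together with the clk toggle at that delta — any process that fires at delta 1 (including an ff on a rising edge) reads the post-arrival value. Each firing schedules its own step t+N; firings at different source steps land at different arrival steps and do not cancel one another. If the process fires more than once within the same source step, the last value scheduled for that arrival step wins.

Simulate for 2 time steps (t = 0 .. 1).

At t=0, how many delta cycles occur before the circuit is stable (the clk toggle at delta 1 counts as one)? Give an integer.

[bits: d,a,e,c,g,clk,h,f,b]
t=0: Δ0=001000001 Δ1=001001001 Δ2=001001000 Δ3=101001000 Δ4=101001100 Δ5=111001100 Δ6=111011100 | 6Δ
t=1: Δ0=111011100 Δ1=111010100 | 1Δ

6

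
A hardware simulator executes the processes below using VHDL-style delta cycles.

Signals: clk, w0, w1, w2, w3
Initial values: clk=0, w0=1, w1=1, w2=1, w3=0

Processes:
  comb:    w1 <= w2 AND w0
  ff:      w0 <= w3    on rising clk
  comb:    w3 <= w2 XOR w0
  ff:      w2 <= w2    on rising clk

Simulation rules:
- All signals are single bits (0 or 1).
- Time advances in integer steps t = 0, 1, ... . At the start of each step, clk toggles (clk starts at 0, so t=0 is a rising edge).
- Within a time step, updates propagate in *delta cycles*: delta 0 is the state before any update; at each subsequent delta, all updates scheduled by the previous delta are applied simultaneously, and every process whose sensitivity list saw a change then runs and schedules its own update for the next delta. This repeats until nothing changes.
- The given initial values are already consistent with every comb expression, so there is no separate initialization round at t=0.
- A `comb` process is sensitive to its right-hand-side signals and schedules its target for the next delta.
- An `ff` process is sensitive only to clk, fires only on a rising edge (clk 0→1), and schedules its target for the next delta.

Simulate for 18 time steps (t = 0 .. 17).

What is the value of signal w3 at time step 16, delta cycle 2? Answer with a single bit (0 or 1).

t0.Δ0 clk=0 w2=1 w3=0 w1=1 w0=1
t0.Δ1 clk=1 w2=1 w3=0 w1=1 w0=1
t0.Δ2 clk=1 w2=1 w3=0 w1=1 w0=0
t0.Δ3 clk=1 w2=1 w3=1 w1=0 w0=0
t1.Δ0 clk=1 w2=1 w3=1 w1=0 w0=0
t1.Δ1 clk=0 w2=1 w3=1 w1=0 w0=0
t2.Δ0 clk=0 w2=1 w3=1 w1=0 w0=0
t2.Δ1 clk=1 w2=1 w3=1 w1=0 w0=0
t2.Δ2 clk=1 w2=1 w3=1 w1=0 w0=1
t2.Δ3 clk=1 w2=1 w3=0 w1=1 w0=1
t3.Δ0 clk=1 w2=1 w3=0 w1=1 w0=1
t3.Δ1 clk=0 w2=1 w3=0 w1=1 w0=1
t4.Δ0 clk=0 w2=1 w3=0 w1=1 w0=1
t4.Δ1 clk=1 w2=1 w3=0 w1=1 w0=1
t4.Δ2 clk=1 w2=1 w3=0 w1=1 w0=0
t4.Δ3 clk=1 w2=1 w3=1 w1=0 w0=0
t5.Δ0 clk=1 w2=1 w3=1 w1=0 w0=0
t5.Δ1 clk=0 w2=1 w3=1 w1=0 w0=0
t6.Δ0 clk=0 w2=1 w3=1 w1=0 w0=0
t6.Δ1 clk=1 w2=1 w3=1 w1=0 w0=0
t6.Δ2 clk=1 w2=1 w3=1 w1=0 w0=1
t6.Δ3 clk=1 w2=1 w3=0 w1=1 w0=1
t7.Δ0 clk=1 w2=1 w3=0 w1=1 w0=1
t7.Δ1 clk=0 w2=1 w3=0 w1=1 w0=1
t8.Δ0 clk=0 w2=1 w3=0 w1=1 w0=1
t8.Δ1 clk=1 w2=1 w3=0 w1=1 w0=1
t8.Δ2 clk=1 w2=1 w3=0 w1=1 w0=0
t8.Δ3 clk=1 w2=1 w3=1 w1=0 w0=0
t9.Δ0 clk=1 w2=1 w3=1 w1=0 w0=0
t9.Δ1 clk=0 w2=1 w3=1 w1=0 w0=0
t10.Δ0 clk=0 w2=1 w3=1 w1=0 w0=0
t10.Δ1 clk=1 w2=1 w3=1 w1=0 w0=0
t10.Δ2 clk=1 w2=1 w3=1 w1=0 w0=1
t10.Δ3 clk=1 w2=1 w3=0 w1=1 w0=1
t11.Δ0 clk=1 w2=1 w3=0 w1=1 w0=1
t11.Δ1 clk=0 w2=1 w3=0 w1=1 w0=1
t12.Δ0 clk=0 w2=1 w3=0 w1=1 w0=1
t12.Δ1 clk=1 w2=1 w3=0 w1=1 w0=1
t12.Δ2 clk=1 w2=1 w3=0 w1=1 w0=0
t12.Δ3 clk=1 w2=1 w3=1 w1=0 w0=0
t13.Δ0 clk=1 w2=1 w3=1 w1=0 w0=0
t13.Δ1 clk=0 w2=1 w3=1 w1=0 w0=0
t14.Δ0 clk=0 w2=1 w3=1 w1=0 w0=0
t14.Δ1 clk=1 w2=1 w3=1 w1=0 w0=0
t14.Δ2 clk=1 w2=1 w3=1 w1=0 w0=1
t14.Δ3 clk=1 w2=1 w3=0 w1=1 w0=1
t15.Δ0 clk=1 w2=1 w3=0 w1=1 w0=1
t15.Δ1 clk=0 w2=1 w3=0 w1=1 w0=1
t16.Δ0 clk=0 w2=1 w3=0 w1=1 w0=1
t16.Δ1 clk=1 w2=1 w3=0 w1=1 w0=1
t16.Δ2 clk=1 w2=1 w3=0 w1=1 w0=0
t16.Δ3 clk=1 w2=1 w3=1 w1=0 w0=0
t17.Δ0 clk=1 w2=1 w3=1 w1=0 w0=0
t17.Δ1 clk=0 w2=1 w3=1 w1=0 w0=0

0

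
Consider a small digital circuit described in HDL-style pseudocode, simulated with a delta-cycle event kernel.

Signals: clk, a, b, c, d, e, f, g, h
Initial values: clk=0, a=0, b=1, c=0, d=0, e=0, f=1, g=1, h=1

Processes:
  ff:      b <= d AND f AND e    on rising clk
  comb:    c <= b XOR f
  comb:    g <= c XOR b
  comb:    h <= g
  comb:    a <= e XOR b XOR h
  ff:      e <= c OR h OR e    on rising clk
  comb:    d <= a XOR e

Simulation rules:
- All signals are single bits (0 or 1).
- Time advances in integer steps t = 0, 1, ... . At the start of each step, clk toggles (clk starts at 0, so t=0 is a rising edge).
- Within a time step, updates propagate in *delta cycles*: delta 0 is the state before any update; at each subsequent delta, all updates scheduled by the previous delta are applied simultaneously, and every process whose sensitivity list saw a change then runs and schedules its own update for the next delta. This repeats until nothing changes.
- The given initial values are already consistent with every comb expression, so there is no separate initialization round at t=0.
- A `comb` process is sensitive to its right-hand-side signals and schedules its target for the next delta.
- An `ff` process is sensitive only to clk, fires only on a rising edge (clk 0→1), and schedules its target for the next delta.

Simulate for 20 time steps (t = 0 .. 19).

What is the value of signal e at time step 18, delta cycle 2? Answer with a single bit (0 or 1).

t0.Δ0 e=0 c=0 d=0 clk=0 g=1 b=1 f=1 h=1 a=0
t0.Δ1 e=0 c=0 d=0 clk=1 g=1 b=1 f=1 h=1 a=0
t0.Δ2 e=1 c=0 d=0 clk=1 g=1 b=0 f=1 h=1 a=0
t0.Δ3 e=1 c=1 d=1 clk=1 g=0 b=0 f=1 h=1 a=0
t0.Δ4 e=1 c=1 d=1 clk=1 g=1 b=0 f=1 h=0 a=0
t0.Δ5 e=1 c=1 d=1 clk=1 g=1 b=0 f=1 h=1 a=1
t0.Δ6 e=1 c=1 d=0 clk=1 g=1 b=0 f=1 h=1 a=0
t0.Δ7 e=1 c=1 d=1 clk=1 g=1 b=0 f=1 h=1 a=0
t1.Δ0 e=1 c=1 d=1 clk=1 g=1 b=0 f=1 h=1 a=0
t1.Δ1 e=1 c=1 d=1 clk=0 g=1 b=0 f=1 h=1 a=0
t2.Δ0 e=1 c=1 d=1 clk=0 g=1 b=0 f=1 h=1 a=0
t2.Δ1 e=1 c=1 d=1 clk=1 g=1 b=0 f=1 h=1 a=0
t2.Δ2 e=1 c=1 d=1 clk=1 g=1 b=1 f=1 h=1 a=0
t2.Δ3 e=1 c=0 d=1 clk=1 g=0 b=1 f=1 h=1 a=1
t2.Δ4 e=1 c=0 d=0 clk=1 g=1 b=1 f=1 h=0 a=1
t2.Δ5 e=1 c=0 d=0 clk=1 g=1 b=1 f=1 h=1 a=0
t2.Δ6 e=1 c=0 d=1 clk=1 g=1 b=1 f=1 h=1 a=1
t2.Δ7 e=1 c=0 d=0 clk=1 g=1 b=1 f=1 h=1 a=1
t3.Δ0 e=1 c=0 d=0 clk=1 g=1 b=1 f=1 h=1 a=1
t3.Δ1 e=1 c=0 d=0 clk=0 g=1 b=1 f=1 h=1 a=1
t4.Δ0 e=1 c=0 d=0 clk=0 g=1 b=1 f=1 h=1 a=1
t4.Δ1 e=1 c=0 d=0 clk=1 g=1 b=1 f=1 h=1 a=1
t4.Δ2 e=1 c=0 d=0 clk=1 g=1 b=0 f=1 h=1 a=1
t4.Δ3 e=1 c=1 d=0 clk=1 g=0 b=0 f=1 h=1 a=0
t4.Δ4 e=1 c=1 d=1 clk=1 g=1 b=0 f=1 h=0 a=0
t4.Δ5 e=1 c=1 d=1 clk=1 g=1 b=0 f=1 h=1 a=1
t4.Δ6 e=1 c=1 d=0 clk=1 g=1 b=0 f=1 h=1 a=0
t4.Δ7 e=1 c=1 d=1 clk=1 g=1 b=0 f=1 h=1 a=0
t5.Δ0 e=1 c=1 d=1 clk=1 g=1 b=0 f=1 h=1 a=0
t5.Δ1 e=1 c=1 d=1 clk=0 g=1 b=0 f=1 h=1 a=0
t6.Δ0 e=1 c=1 d=1 clk=0 g=1 b=0 f=1 h=1 a=0
t6.Δ1 e=1 c=1 d=1 clk=1 g=1 b=0 f=1 h=1 a=0
t6.Δ2 e=1 c=1 d=1 clk=1 g=1 b=1 f=1 h=1 a=0
t6.Δ3 e=1 c=0 d=1 clk=1 g=0 b=1 f=1 h=1 a=1
t6.Δ4 e=1 c=0 d=0 clk=1 g=1 b=1 f=1 h=0 a=1
t6.Δ5 e=1 c=0 d=0 clk=1 g=1 b=1 f=1 h=1 a=0
t6.Δ6 e=1 c=0 d=1 clk=1 g=1 b=1 f=1 h=1 a=1
t6.Δ7 e=1 c=0 d=0 clk=1 g=1 b=1 f=1 h=1 a=1
t7.Δ0 e=1 c=0 d=0 clk=1 g=1 b=1 f=1 h=1 a=1
t7.Δ1 e=1 c=0 d=0 clk=0 g=1 b=1 f=1 h=1 a=1
t8.Δ0 e=1 c=0 d=0 clk=0 g=1 b=1 f=1 h=1 a=1
t8.Δ1 e=1 c=0 d=0 clk=1 g=1 b=1 f=1 h=1 a=1
t8.Δ2 e=1 c=0 d=0 clk=1 g=1 b=0 f=1 h=1 a=1
t8.Δ3 e=1 c=1 d=0 clk=1 g=0 b=0 f=1 h=1 a=0
t8.Δ4 e=1 c=1 d=1 clk=1 g=1 b=0 f=1 h=0 a=0
t8.Δ5 e=1 c=1 d=1 clk=1 g=1 b=0 f=1 h=1 a=1
t8.Δ6 e=1 c=1 d=0 clk=1 g=1 b=0 f=1 h=1 a=0
t8.Δ7 e=1 c=1 d=1 clk=1 g=1 b=0 f=1 h=1 a=0
t9.Δ0 e=1 c=1 d=1 clk=1 g=1 b=0 f=1 h=1 a=0
t9.Δ1 e=1 c=1 d=1 clk=0 g=1 b=0 f=1 h=1 a=0
t10.Δ0 e=1 c=1 d=1 clk=0 g=1 b=0 f=1 h=1 a=0
t10.Δ1 e=1 c=1 d=1 clk=1 g=1 b=0 f=1 h=1 a=0
t10.Δ2 e=1 c=1 d=1 clk=1 g=1 b=1 f=1 h=1 a=0
t10.Δ3 e=1 c=0 d=1 clk=1 g=0 b=1 f=1 h=1 a=1
t10.Δ4 e=1 c=0 d=0 clk=1 g=1 b=1 f=1 h=0 a=1
t10.Δ5 e=1 c=0 d=0 clk=1 g=1 b=1 f=1 h=1 a=0
t10.Δ6 e=1 c=0 d=1 clk=1 g=1 b=1 f=1 h=1 a=1
t10.Δ7 e=1 c=0 d=0 clk=1 g=1 b=1 f=1 h=1 a=1
t11.Δ0 e=1 c=0 d=0 clk=1 g=1 b=1 f=1 h=1 a=1
t11.Δ1 e=1 c=0 d=0 clk=0 g=1 b=1 f=1 h=1 a=1
t12.Δ0 e=1 c=0 d=0 clk=0 g=1 b=1 f=1 h=1 a=1
t12.Δ1 e=1 c=0 d=0 clk=1 g=1 b=1 f=1 h=1 a=1
t12.Δ2 e=1 c=0 d=0 clk=1 g=1 b=0 f=1 h=1 a=1
t12.Δ3 e=1 c=1 d=0 clk=1 g=0 b=0 f=1 h=1 a=0
t12.Δ4 e=1 c=1 d=1 clk=1 g=1 b=0 f=1 h=0 a=0
t12.Δ5 e=1 c=1 d=1 clk=1 g=1 b=0 f=1 h=1 a=1
t12.Δ6 e=1 c=1 d=0 clk=1 g=1 b=0 f=1 h=1 a=0
t12.Δ7 e=1 c=1 d=1 clk=1 g=1 b=0 f=1 h=1 a=0
t13.Δ0 e=1 c=1 d=1 clk=1 g=1 b=0 f=1 h=1 a=0
t13.Δ1 e=1 c=1 d=1 clk=0 g=1 b=0 f=1 h=1 a=0
t14.Δ0 e=1 c=1 d=1 clk=0 g=1 b=0 f=1 h=1 a=0
t14.Δ1 e=1 c=1 d=1 clk=1 g=1 b=0 f=1 h=1 a=0
t14.Δ2 e=1 c=1 d=1 clk=1 g=1 b=1 f=1 h=1 a=0
t14.Δ3 e=1 c=0 d=1 clk=1 g=0 b=1 f=1 h=1 a=1
t14.Δ4 e=1 c=0 d=0 clk=1 g=1 b=1 f=1 h=0 a=1
t14.Δ5 e=1 c=0 d=0 clk=1 g=1 b=1 f=1 h=1 a=0
t14.Δ6 e=1 c=0 d=1 clk=1 g=1 b=1 f=1 h=1 a=1
t14.Δ7 e=1 c=0 d=0 clk=1 g=1 b=1 f=1 h=1 a=1
t15.Δ0 e=1 c=0 d=0 clk=1 g=1 b=1 f=1 h=1 a=1
t15.Δ1 e=1 c=0 d=0 clk=0 g=1 b=1 f=1 h=1 a=1
t16.Δ0 e=1 c=0 d=0 clk=0 g=1 b=1 f=1 h=1 a=1
t16.Δ1 e=1 c=0 d=0 clk=1 g=1 b=1 f=1 h=1 a=1
t16.Δ2 e=1 c=0 d=0 clk=1 g=1 b=0 f=1 h=1 a=1
t16.Δ3 e=1 c=1 d=0 clk=1 g=0 b=0 f=1 h=1 a=0
t16.Δ4 e=1 c=1 d=1 clk=1 g=1 b=0 f=1 h=0 a=0
t16.Δ5 e=1 c=1 d=1 clk=1 g=1 b=0 f=1 h=1 a=1
t16.Δ6 e=1 c=1 d=0 clk=1 g=1 b=0 f=1 h=1 a=0
t16.Δ7 e=1 c=1 d=1 clk=1 g=1 b=0 f=1 h=1 a=0
t17.Δ0 e=1 c=1 d=1 clk=1 g=1 b=0 f=1 h=1 a=0
t17.Δ1 e=1 c=1 d=1 clk=0 g=1 b=0 f=1 h=1 a=0
t18.Δ0 e=1 c=1 d=1 clk=0 g=1 b=0 f=1 h=1 a=0
t18.Δ1 e=1 c=1 d=1 clk=1 g=1 b=0 f=1 h=1 a=0
t18.Δ2 e=1 c=1 d=1 clk=1 g=1 b=1 f=1 h=1 a=0
t18.Δ3 e=1 c=0 d=1 clk=1 g=0 b=1 f=1 h=1 a=1
t18.Δ4 e=1 c=0 d=0 clk=1 g=1 b=1 f=1 h=0 a=1
t18.Δ5 e=1 c=0 d=0 clk=1 g=1 b=1 f=1 h=1 a=0
t18.Δ6 e=1 c=0 d=1 clk=1 g=1 b=1 f=1 h=1 a=1
t18.Δ7 e=1 c=0 d=0 clk=1 g=1 b=1 f=1 h=1 a=1
t19.Δ0 e=1 c=0 d=0 clk=1 g=1 b=1 f=1 h=1 a=1
t19.Δ1 e=1 c=0 d=0 clk=0 g=1 b=1 f=1 h=1 a=1

1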